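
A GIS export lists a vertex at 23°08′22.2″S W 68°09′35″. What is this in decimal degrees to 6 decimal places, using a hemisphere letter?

23.139500° S, 68.159722° W

φ: 23° + 8/60 + 22.2/3600 = 23 + 0.133333 + 0.006167 = 23.1395000
Lon: 9′ + 35″ = 9.58333′; 68 + 9.58333/60 = 68.1597222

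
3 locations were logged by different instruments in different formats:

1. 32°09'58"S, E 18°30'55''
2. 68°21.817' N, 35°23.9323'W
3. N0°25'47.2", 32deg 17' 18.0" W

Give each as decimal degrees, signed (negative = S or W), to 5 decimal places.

Point 1:
  Lat: 32° + 9/60 + 58/3600 = 32 + 0.150000 + 0.016111 = 32.166111
  hemisphere S, so the sign is −
  Longitude: 30′ + 55″ = 30.91667′; 18 + 30.91667/60 = 18.515278
  E → positive
Point 2:
  Lat: 21.817′ = 0.363617°; total 68.363617
  N ⇒ keep positive
  Longitude: 35 + 23.9323/60 = 35.398872
  W ⇒ negate
Point 3:
  Lat: 25′ + 47.2″ = 25.78667′; 0 + 25.78667/60 = 0.429778
  N → positive
  Lon: 32 + 17/60 + 18/3600 = 32.288333
  W ⇒ negate

1. -32.16611, 18.51528
2. 68.36362, -35.39887
3. 0.42978, -32.28833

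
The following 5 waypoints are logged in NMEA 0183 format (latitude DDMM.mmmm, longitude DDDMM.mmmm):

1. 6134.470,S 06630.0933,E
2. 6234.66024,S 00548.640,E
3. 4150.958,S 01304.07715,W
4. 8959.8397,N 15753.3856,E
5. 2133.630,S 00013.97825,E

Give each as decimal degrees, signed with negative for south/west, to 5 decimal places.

1. -61.57450, 66.50156
2. -62.57767, 5.81067
3. -41.84930, -13.06795
4. 89.99733, 157.88976
5. -21.56050, 0.23297

Point 1:
  Lat: degrees = first 2 digits = 61, minutes = 34.47; 61 + 34.47/60 = 61.574500
  hemisphere S, so the sign is −
  λ: degrees = first 3 digits = 66, minutes = 30.0933; 66 + 30.0933/60 = 66.501555
  E ⇒ keep positive
Point 2:
  Latitude: degrees = first 2 digits = 62, minutes = 34.66024; 62 + 34.66024/60 = 62.577671
  hemisphere S, so the sign is −
  Lon: degrees = first 3 digits = 5, minutes = 48.64; 5 + 48.64/60 = 5.810667
  E ⇒ keep positive
Point 3:
  Latitude: split at 2 digits → 41° and 50.958′; 41 + 50.958/60 = 41.849300
  hemisphere S, so the sign is −
  Lon: split at 3 digits → 013° and 4.07715′; 13 + 4.07715/60 = 13.067953
  hemisphere W, so the sign is −
Point 4:
  φ: split at 2 digits → 89° and 59.8397′; 89 + 59.8397/60 = 89.997328
  N → positive
  λ: split at 3 digits → 157° and 53.3856′; 157 + 53.3856/60 = 157.889760
  E ⇒ keep positive
Point 5:
  Lat: split at 2 digits → 21° and 33.63′; 21 + 33.63/60 = 21.560500
  hemisphere S, so the sign is −
  λ: degrees = first 3 digits = 0, minutes = 13.97825; 0 + 13.97825/60 = 0.232971
  E ⇒ keep positive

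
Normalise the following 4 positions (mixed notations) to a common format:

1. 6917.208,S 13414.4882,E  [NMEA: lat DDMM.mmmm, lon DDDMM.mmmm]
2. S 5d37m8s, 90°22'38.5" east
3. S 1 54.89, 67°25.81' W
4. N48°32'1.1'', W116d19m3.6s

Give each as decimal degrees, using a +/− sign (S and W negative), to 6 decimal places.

1. -69.286800, 134.241470
2. -5.618889, 90.377361
3. -1.914833, -67.430167
4. 48.533639, -116.317667

Point 1:
  Lat: degrees = first 2 digits = 69, minutes = 17.208; 69 + 17.208/60 = 69.2868000
  S → negative
  λ: degrees = first 3 digits = 134, minutes = 14.4882; 134 + 14.4882/60 = 134.2414700
  E ⇒ keep positive
Point 2:
  Lat: 5° + 37/60 + 8/3600 = 5 + 0.616667 + 0.002222 = 5.6188889
  S ⇒ negate
  Longitude: 90 + 22/60 + 38.5/3600 = 90.3773611
  E ⇒ keep positive
Point 3:
  Lat: 1 + 54.89/60 = 1.9148333
  S ⇒ negate
  λ: 67 + 25.81/60 = 67.4301667
  W ⇒ negate
Point 4:
  φ: 48 + 32/60 + 1.1/3600 = 48.5336389
  N → positive
  Lon: 116 + 19/60 + 3.6/3600 = 116.3176667
  W → negative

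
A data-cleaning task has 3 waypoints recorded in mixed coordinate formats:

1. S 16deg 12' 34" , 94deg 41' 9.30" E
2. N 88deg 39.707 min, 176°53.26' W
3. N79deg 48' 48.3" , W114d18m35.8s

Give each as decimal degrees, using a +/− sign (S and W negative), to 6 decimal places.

Point 1:
  Latitude: 12′ + 34″ = 12.56667′; 16 + 12.56667/60 = 16.2094444
  S → negative
  Longitude: 94° + 41/60 + 9.3/3600 = 94 + 0.683333 + 0.002583 = 94.6859167
  E ⇒ keep positive
Point 2:
  Lat: 39.707′ = 0.661783°; total 88.6617833
  N ⇒ keep positive
  Longitude: 176 + 53.26/60 = 176.8876667
  W → negative
Point 3:
  Lat: 48′ + 48.3″ = 48.80500′; 79 + 48.80500/60 = 79.8134167
  N → positive
  λ: 114 + 18/60 + 35.8/3600 = 114.3099444
  W → negative

1. -16.209444, 94.685917
2. 88.661783, -176.887667
3. 79.813417, -114.309944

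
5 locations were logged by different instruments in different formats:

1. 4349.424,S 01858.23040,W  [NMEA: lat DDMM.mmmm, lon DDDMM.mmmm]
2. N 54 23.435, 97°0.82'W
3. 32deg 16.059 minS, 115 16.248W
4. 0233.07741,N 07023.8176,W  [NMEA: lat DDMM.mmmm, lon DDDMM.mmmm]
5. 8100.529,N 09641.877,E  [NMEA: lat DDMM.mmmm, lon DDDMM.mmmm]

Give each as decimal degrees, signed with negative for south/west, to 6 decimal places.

1. -43.823733, -18.970507
2. 54.390583, -97.013667
3. -32.267650, -115.270800
4. 2.551290, -70.396960
5. 81.008817, 96.697950

Point 1:
  Lat: degrees = first 2 digits = 43, minutes = 49.424; 43 + 49.424/60 = 43.8237333
  S ⇒ negate
  Longitude: degrees = first 3 digits = 18, minutes = 58.2304; 18 + 58.2304/60 = 18.9705067
  W → negative
Point 2:
  φ: 54 + 23.435/60 = 54.3905833
  N ⇒ keep positive
  λ: 0.82′ = 0.013667°; total 97.0136667
  hemisphere W, so the sign is −
Point 3:
  φ: 32 + 16.059/60 = 32.2676500
  S ⇒ negate
  λ: 16.248′ = 0.270800°; total 115.2708000
  hemisphere W, so the sign is −
Point 4:
  φ: degrees = first 2 digits = 2, minutes = 33.07741; 2 + 33.07741/60 = 2.5512902
  N ⇒ keep positive
  Lon: split at 3 digits → 070° and 23.8176′; 70 + 23.8176/60 = 70.3969600
  W → negative
Point 5:
  Latitude: split at 2 digits → 81° and 0.529′; 81 + 0.529/60 = 81.0088167
  N → positive
  Lon: split at 3 digits → 096° and 41.877′; 96 + 41.877/60 = 96.6979500
  E → positive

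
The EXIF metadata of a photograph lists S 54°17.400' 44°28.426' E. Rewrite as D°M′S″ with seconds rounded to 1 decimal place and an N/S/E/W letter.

φ: fractional minutes 0.40000 × 60 = 24.000″
Longitude: fractional minutes 0.42600 × 60 = 25.560″

54°17′24.0″ S, 44°28′25.6″ E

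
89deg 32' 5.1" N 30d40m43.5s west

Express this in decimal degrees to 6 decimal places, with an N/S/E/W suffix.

Latitude: 89° + 32/60 + 5.1/3600 = 89 + 0.533333 + 0.001417 = 89.5347500
Lon: 40′ + 43.5″ = 40.72500′; 30 + 40.72500/60 = 30.6787500

89.534750° N, 30.678750° W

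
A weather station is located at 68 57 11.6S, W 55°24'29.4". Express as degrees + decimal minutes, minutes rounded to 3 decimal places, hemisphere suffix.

68° 57.193′ S, 55° 24.490′ W

Latitude: seconds/60 = 0.19333; minutes = 57 + 0.19333 = 57.19333
Longitude: seconds/60 = 0.49000; minutes = 24 + 0.49000 = 24.49000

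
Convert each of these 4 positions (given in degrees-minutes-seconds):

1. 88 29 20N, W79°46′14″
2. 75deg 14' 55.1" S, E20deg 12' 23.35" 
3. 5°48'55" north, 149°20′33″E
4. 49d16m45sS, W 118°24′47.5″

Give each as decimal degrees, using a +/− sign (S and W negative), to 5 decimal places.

1. 88.48889, -79.77056
2. -75.24864, 20.20649
3. 5.81528, 149.34250
4. -49.27917, -118.41319

Point 1:
  Lat: 88° + 29/60 + 20/3600 = 88 + 0.483333 + 0.005556 = 88.488889
  N ⇒ keep positive
  Longitude: 79° + 46/60 + 14/3600 = 79 + 0.766667 + 0.003889 = 79.770556
  W → negative
Point 2:
  Latitude: 75° + 14/60 + 55.1/3600 = 75 + 0.233333 + 0.015306 = 75.248639
  hemisphere S, so the sign is −
  Longitude: 20 + 12/60 + 23.35/3600 = 20.206486
  E → positive
Point 3:
  φ: 48′ + 55″ = 48.91667′; 5 + 48.91667/60 = 5.815278
  N → positive
  Longitude: 149° + 20/60 + 33/3600 = 149 + 0.333333 + 0.009167 = 149.342500
  E → positive
Point 4:
  φ: 49° + 16/60 + 45/3600 = 49 + 0.266667 + 0.012500 = 49.279167
  S → negative
  λ: 118 + 24/60 + 47.5/3600 = 118.413194
  W → negative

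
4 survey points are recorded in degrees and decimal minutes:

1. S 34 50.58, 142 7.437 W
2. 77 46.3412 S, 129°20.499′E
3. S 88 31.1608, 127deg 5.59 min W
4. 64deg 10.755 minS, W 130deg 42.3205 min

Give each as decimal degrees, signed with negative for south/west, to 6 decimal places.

1. -34.843000, -142.123950
2. -77.772353, 129.341650
3. -88.519347, -127.093167
4. -64.179250, -130.705342

Point 1:
  Lat: 34 + 50.58/60 = 34.8430000
  S → negative
  Longitude: 142 + 7.437/60 = 142.1239500
  W ⇒ negate
Point 2:
  Latitude: 77 + 46.3412/60 = 77.7723533
  hemisphere S, so the sign is −
  Lon: 129 + 20.499/60 = 129.3416500
  E → positive
Point 3:
  Lat: 31.1608′ = 0.519347°; total 88.5193467
  S ⇒ negate
  Longitude: 5.59′ = 0.093167°; total 127.0931667
  W ⇒ negate
Point 4:
  Latitude: 64 + 10.755/60 = 64.1792500
  S → negative
  Longitude: 42.3205′ = 0.705342°; total 130.7053417
  hemisphere W, so the sign is −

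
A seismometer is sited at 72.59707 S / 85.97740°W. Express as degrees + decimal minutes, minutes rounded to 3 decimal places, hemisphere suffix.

72° 35.824′ S, 85° 58.644′ W

φ: fractional part 0.597070 → 35.82420 minutes
λ: 85° + 0.977400 × 60 = 85° 58.64400′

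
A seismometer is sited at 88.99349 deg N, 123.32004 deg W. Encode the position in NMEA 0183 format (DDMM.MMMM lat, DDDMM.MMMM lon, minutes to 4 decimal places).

8859.6094,N / 12319.2024,W

Lat: 88° + 0.993490 × 60 = 88° 59.609400′
λ: 123° + 0.320040 × 60 = 123° 19.202400′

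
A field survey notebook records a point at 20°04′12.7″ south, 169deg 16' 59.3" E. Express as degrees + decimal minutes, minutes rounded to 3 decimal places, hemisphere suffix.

20° 4.212′ S, 169° 16.988′ E

φ: 4 + 12.7/60 = 4.21167′
Lon: 16 + 59.3/60 = 16.98833′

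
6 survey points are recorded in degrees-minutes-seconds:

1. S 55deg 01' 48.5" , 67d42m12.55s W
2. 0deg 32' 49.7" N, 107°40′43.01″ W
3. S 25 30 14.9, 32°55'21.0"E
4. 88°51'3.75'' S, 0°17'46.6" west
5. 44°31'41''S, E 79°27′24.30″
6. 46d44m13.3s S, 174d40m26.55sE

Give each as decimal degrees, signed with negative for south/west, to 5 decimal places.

Point 1:
  Latitude: 55° + 1/60 + 48.5/3600 = 55 + 0.016667 + 0.013472 = 55.030139
  hemisphere S, so the sign is −
  λ: 42′ + 12.55″ = 42.20917′; 67 + 42.20917/60 = 67.703486
  hemisphere W, so the sign is −
Point 2:
  φ: 0° + 32/60 + 49.7/3600 = 0 + 0.533333 + 0.013806 = 0.547139
  N → positive
  Lon: 107 + 40/60 + 43.01/3600 = 107.678614
  hemisphere W, so the sign is −
Point 3:
  φ: 30′ + 14.9″ = 30.24833′; 25 + 30.24833/60 = 25.504139
  hemisphere S, so the sign is −
  λ: 32 + 55/60 + 21/3600 = 32.922500
  E ⇒ keep positive
Point 4:
  φ: 88° + 51/60 + 3.75/3600 = 88 + 0.850000 + 0.001042 = 88.851042
  S → negative
  Lon: 0° + 17/60 + 46.6/3600 = 0 + 0.283333 + 0.012944 = 0.296278
  W ⇒ negate
Point 5:
  Lat: 44° + 31/60 + 41/3600 = 44 + 0.516667 + 0.011389 = 44.528056
  S ⇒ negate
  λ: 79 + 27/60 + 24.3/3600 = 79.456750
  E → positive
Point 6:
  Lat: 46° + 44/60 + 13.3/3600 = 46 + 0.733333 + 0.003694 = 46.737028
  S → negative
  Longitude: 174 + 40/60 + 26.55/3600 = 174.674042
  E ⇒ keep positive

1. -55.03014, -67.70349
2. 0.54714, -107.67861
3. -25.50414, 32.92250
4. -88.85104, -0.29628
5. -44.52806, 79.45675
6. -46.73703, 174.67404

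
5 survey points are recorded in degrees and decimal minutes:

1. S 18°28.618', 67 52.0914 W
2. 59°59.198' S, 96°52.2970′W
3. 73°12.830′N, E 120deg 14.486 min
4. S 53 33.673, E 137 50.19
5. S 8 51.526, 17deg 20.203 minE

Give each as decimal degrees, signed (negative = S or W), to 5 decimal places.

1. -18.47697, -67.86819
2. -59.98663, -96.87162
3. 73.21383, 120.24143
4. -53.56122, 137.83650
5. -8.85877, 17.33672

Point 1:
  Latitude: 18 + 28.618/60 = 18.476967
  hemisphere S, so the sign is −
  Longitude: 67 + 52.0914/60 = 67.868190
  W → negative
Point 2:
  φ: 59.198′ = 0.986633°; total 59.986633
  S → negative
  Longitude: 52.297′ = 0.871617°; total 96.871617
  hemisphere W, so the sign is −
Point 3:
  Latitude: 12.83′ = 0.213833°; total 73.213833
  N → positive
  λ: 120 + 14.486/60 = 120.241433
  E ⇒ keep positive
Point 4:
  Latitude: 33.673′ = 0.561217°; total 53.561217
  S → negative
  Longitude: 50.19′ = 0.836500°; total 137.836500
  E → positive
Point 5:
  Lat: 8 + 51.526/60 = 8.858767
  hemisphere S, so the sign is −
  λ: 20.203′ = 0.336717°; total 17.336717
  E ⇒ keep positive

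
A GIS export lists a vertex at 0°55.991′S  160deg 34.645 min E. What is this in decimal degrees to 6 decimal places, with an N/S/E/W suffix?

0.933183° S, 160.577417° E

Lat: 0 + 55.991/60 = 0.9331833
Longitude: 34.645′ = 0.577417°; total 160.5774167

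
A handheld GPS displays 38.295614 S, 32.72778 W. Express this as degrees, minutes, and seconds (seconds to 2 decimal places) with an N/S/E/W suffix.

Latitude: 0.295614 × 60 = 17.73684′ → 17′, remainder × 60 = 44.2104″
λ: 0.727780 × 60 = 43.66680′ → 43′, remainder × 60 = 40.0080″

38°17′44.21″ S, 32°43′40.01″ W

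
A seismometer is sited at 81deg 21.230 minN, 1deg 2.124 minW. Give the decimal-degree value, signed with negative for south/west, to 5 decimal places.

81.35383, -1.03540

Lat: 81 + 21.23/60 = 81.353833
N → positive
Lon: 1 + 2.124/60 = 1.035400
W ⇒ negate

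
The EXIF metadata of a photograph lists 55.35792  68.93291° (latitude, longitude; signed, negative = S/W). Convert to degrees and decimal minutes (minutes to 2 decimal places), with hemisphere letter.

Lat: fractional part 0.357920 → 21.4752 minutes
Lon: 68° + 0.932910 × 60 = 68° 55.9746′

55° 21.48′ N, 68° 55.97′ E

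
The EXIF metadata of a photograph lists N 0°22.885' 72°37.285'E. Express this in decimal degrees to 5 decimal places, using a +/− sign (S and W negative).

Lat: 0 + 22.885/60 = 0.381417
N → positive
Longitude: 72 + 37.285/60 = 72.621417
E ⇒ keep positive

0.38142, 72.62142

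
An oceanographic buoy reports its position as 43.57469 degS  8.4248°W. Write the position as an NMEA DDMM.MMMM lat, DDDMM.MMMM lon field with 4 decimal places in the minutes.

4334.4814,S / 00825.4880,W

Lat: 43° + 0.574690 × 60 = 43° 34.481400′
Longitude: fractional part 0.424800 → 25.488000 minutes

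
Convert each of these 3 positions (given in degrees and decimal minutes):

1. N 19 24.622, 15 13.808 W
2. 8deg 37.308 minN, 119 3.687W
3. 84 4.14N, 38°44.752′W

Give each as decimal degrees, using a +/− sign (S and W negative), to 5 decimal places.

1. 19.41037, -15.23013
2. 8.62180, -119.06145
3. 84.06900, -38.74587

Point 1:
  Latitude: 24.622′ = 0.410367°; total 19.410367
  N ⇒ keep positive
  λ: 15 + 13.808/60 = 15.230133
  W ⇒ negate
Point 2:
  φ: 37.308′ = 0.621800°; total 8.621800
  N → positive
  Longitude: 3.687′ = 0.061450°; total 119.061450
  hemisphere W, so the sign is −
Point 3:
  Lat: 4.14′ = 0.069000°; total 84.069000
  N → positive
  Longitude: 38 + 44.752/60 = 38.745867
  W ⇒ negate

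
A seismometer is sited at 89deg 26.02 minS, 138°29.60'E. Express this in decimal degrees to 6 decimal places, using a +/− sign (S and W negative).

-89.433667, 138.493333

φ: 26.02′ = 0.433667°; total 89.4336667
S → negative
Lon: 29.6′ = 0.493333°; total 138.4933333
E → positive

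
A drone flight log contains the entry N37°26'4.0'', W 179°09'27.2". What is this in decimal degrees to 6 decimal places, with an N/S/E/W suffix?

37.434444° N, 179.157556° W

Lat: 37° + 26/60 + 4/3600 = 37 + 0.433333 + 0.001111 = 37.4344444
λ: 9′ + 27.2″ = 9.45333′; 179 + 9.45333/60 = 179.1575556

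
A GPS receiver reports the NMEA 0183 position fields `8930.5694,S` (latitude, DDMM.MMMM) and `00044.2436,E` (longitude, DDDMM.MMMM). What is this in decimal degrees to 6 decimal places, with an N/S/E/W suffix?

Latitude: split at 2 digits → 89° and 30.5694′; 89 + 30.5694/60 = 89.5094900
Lon: split at 3 digits → 000° and 44.2436′; 0 + 44.2436/60 = 0.7373933

89.509490° S, 0.737393° E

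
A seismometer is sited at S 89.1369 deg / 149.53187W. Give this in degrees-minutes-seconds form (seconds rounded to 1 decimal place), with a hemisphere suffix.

89°08′12.8″ S, 149°31′54.7″ W

Lat: 0.136900 × 60 = 8.21400′ → 8′, remainder × 60 = 12.840″
λ: whole degrees 149; 31.91220′ → 31′ and 54.732″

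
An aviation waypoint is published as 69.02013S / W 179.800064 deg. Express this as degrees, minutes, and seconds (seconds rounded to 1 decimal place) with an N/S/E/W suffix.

69°01′12.5″ S, 179°48′0.2″ W

φ: 0.020130 × 60 = 1.20780′ → 1′, remainder × 60 = 12.468″
Longitude: 0.800064 × 60 = 48.00384′ → 48′, remainder × 60 = 0.230″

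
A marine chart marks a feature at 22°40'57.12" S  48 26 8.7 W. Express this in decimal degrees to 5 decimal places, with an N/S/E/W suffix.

22.68253° S, 48.43575° W

Latitude: 22° + 40/60 + 57.12/3600 = 22 + 0.666667 + 0.015867 = 22.682533
Lon: 48 + 26/60 + 8.7/3600 = 48.435750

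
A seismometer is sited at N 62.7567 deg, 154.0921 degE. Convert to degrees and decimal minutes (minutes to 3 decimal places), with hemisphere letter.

62° 45.402′ N, 154° 5.526′ E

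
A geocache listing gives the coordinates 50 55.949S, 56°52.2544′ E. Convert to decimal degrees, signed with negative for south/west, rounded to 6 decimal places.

-50.932483, 56.870907

Latitude: 55.949′ = 0.932483°; total 50.9324833
S → negative
Lon: 52.2544′ = 0.870907°; total 56.8709067
E ⇒ keep positive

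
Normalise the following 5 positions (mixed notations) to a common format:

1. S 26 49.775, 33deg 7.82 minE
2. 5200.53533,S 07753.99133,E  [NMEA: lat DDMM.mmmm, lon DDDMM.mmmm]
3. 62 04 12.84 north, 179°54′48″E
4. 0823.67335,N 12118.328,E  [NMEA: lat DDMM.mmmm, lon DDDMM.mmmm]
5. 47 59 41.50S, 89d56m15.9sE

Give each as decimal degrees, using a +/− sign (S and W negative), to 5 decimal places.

1. -26.82958, 33.13033
2. -52.00892, 77.89986
3. 62.07023, 179.91333
4. 8.39456, 121.30547
5. -47.99486, 89.93775

Point 1:
  φ: 26 + 49.775/60 = 26.829583
  S ⇒ negate
  Lon: 33 + 7.82/60 = 33.130333
  E ⇒ keep positive
Point 2:
  φ: split at 2 digits → 52° and 0.53533′; 52 + 0.53533/60 = 52.008922
  S → negative
  λ: split at 3 digits → 077° and 53.99133′; 77 + 53.99133/60 = 77.899856
  E → positive
Point 3:
  φ: 4′ + 12.84″ = 4.21400′; 62 + 4.21400/60 = 62.070233
  N → positive
  Lon: 179° + 54/60 + 48/3600 = 179 + 0.900000 + 0.013333 = 179.913333
  E → positive
Point 4:
  φ: degrees = first 2 digits = 8, minutes = 23.67335; 8 + 23.67335/60 = 8.394556
  N ⇒ keep positive
  Longitude: degrees = first 3 digits = 121, minutes = 18.328; 121 + 18.328/60 = 121.305467
  E → positive
Point 5:
  Lat: 47° + 59/60 + 41.5/3600 = 47 + 0.983333 + 0.011528 = 47.994861
  S ⇒ negate
  Lon: 89 + 56/60 + 15.9/3600 = 89.937750
  E ⇒ keep positive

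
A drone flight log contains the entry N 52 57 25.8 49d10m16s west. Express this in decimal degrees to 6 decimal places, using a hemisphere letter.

52.957167° N, 49.171111° W

φ: 57′ + 25.8″ = 57.43000′; 52 + 57.43000/60 = 52.9571667
Longitude: 49 + 10/60 + 16/3600 = 49.1711111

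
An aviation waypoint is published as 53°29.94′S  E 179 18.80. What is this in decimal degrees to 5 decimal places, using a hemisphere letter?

53.49900° S, 179.31333° E

Latitude: 53 + 29.94/60 = 53.499000
Longitude: 179 + 18.8/60 = 179.313333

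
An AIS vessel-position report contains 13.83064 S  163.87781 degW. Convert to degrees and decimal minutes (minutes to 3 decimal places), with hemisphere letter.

Lat: fractional part 0.830640 → 49.83840 minutes
Longitude: minutes = (163.877810 − 163) × 60 = 52.66860

13° 49.838′ S, 163° 52.669′ W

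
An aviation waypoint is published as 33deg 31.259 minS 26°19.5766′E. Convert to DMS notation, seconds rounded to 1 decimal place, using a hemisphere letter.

33°31′15.5″ S, 26°19′34.6″ E

Lat: fractional minutes 0.25900 × 60 = 15.540″
Longitude: 19.57660′ → 19′ and 0.57660 × 60 = 34.596″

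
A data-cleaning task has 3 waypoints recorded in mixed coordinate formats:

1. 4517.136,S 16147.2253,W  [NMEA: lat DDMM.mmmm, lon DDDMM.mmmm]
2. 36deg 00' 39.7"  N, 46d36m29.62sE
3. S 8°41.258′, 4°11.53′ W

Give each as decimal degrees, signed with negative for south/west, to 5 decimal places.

1. -45.28560, -161.78709
2. 36.01103, 46.60823
3. -8.68763, -4.19217

Point 1:
  Lat: degrees = first 2 digits = 45, minutes = 17.136; 45 + 17.136/60 = 45.285600
  S ⇒ negate
  λ: split at 3 digits → 161° and 47.2253′; 161 + 47.2253/60 = 161.787088
  W ⇒ negate
Point 2:
  φ: 36° + 0/60 + 39.7/3600 = 36 + 0.000000 + 0.011028 = 36.011028
  N → positive
  Lon: 46° + 36/60 + 29.62/3600 = 46 + 0.600000 + 0.008228 = 46.608228
  E → positive
Point 3:
  Latitude: 8 + 41.258/60 = 8.687633
  S → negative
  Lon: 11.53′ = 0.192167°; total 4.192167
  W → negative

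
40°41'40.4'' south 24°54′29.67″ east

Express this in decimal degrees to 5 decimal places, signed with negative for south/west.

Latitude: 40 + 41/60 + 40.4/3600 = 40.694556
hemisphere S, so the sign is −
Longitude: 24 + 54/60 + 29.67/3600 = 24.908242
E ⇒ keep positive

-40.69456, 24.90824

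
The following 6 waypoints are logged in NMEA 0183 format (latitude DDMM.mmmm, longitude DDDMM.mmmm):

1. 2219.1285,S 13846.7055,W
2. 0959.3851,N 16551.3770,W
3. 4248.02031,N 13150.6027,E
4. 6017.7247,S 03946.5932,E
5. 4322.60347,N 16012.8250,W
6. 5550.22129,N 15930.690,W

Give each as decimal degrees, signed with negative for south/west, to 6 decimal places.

1. -22.318808, -138.778425
2. 9.989752, -165.856283
3. 42.800339, 131.843378
4. -60.295412, 39.776553
5. 43.376725, -160.213750
6. 55.837022, -159.511500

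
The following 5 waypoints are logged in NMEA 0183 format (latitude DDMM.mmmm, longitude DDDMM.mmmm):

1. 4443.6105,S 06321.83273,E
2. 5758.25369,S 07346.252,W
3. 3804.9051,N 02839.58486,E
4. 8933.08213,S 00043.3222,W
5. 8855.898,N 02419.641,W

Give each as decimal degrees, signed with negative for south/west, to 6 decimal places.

1. -44.726842, 63.363879
2. -57.970895, -73.770867
3. 38.081752, 28.659748
4. -89.551369, -0.722037
5. 88.931633, -24.327350

Point 1:
  Latitude: degrees = first 2 digits = 44, minutes = 43.6105; 44 + 43.6105/60 = 44.7268417
  hemisphere S, so the sign is −
  Longitude: degrees = first 3 digits = 63, minutes = 21.83273; 63 + 21.83273/60 = 63.3638788
  E → positive
Point 2:
  Latitude: split at 2 digits → 57° and 58.25369′; 57 + 58.25369/60 = 57.9708948
  S → negative
  λ: split at 3 digits → 073° and 46.252′; 73 + 46.252/60 = 73.7708667
  W ⇒ negate
Point 3:
  Latitude: degrees = first 2 digits = 38, minutes = 4.9051; 38 + 4.9051/60 = 38.0817517
  N → positive
  Longitude: degrees = first 3 digits = 28, minutes = 39.58486; 28 + 39.58486/60 = 28.6597477
  E ⇒ keep positive
Point 4:
  Lat: degrees = first 2 digits = 89, minutes = 33.08213; 89 + 33.08213/60 = 89.5513688
  S → negative
  Longitude: split at 3 digits → 000° and 43.3222′; 0 + 43.3222/60 = 0.7220367
  hemisphere W, so the sign is −
Point 5:
  Lat: split at 2 digits → 88° and 55.898′; 88 + 55.898/60 = 88.9316333
  N ⇒ keep positive
  Longitude: split at 3 digits → 024° and 19.641′; 24 + 19.641/60 = 24.3273500
  W ⇒ negate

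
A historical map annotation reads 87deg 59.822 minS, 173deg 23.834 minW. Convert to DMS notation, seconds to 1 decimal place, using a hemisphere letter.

Lat: fractional minutes 0.82200 × 60 = 49.320″
Longitude: fractional minutes 0.83400 × 60 = 50.040″

87°59′49.3″ S, 173°23′50.0″ W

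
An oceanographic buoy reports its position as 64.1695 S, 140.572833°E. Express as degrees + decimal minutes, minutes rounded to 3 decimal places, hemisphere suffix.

Latitude: minutes = (64.169500 − 64) × 60 = 10.17000
λ: minutes = (140.572833 − 140) × 60 = 34.36998

64° 10.170′ S, 140° 34.370′ E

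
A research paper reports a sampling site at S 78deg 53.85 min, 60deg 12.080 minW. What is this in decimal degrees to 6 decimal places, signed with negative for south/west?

Latitude: 53.85′ = 0.897500°; total 78.8975000
S ⇒ negate
λ: 60 + 12.08/60 = 60.2013333
hemisphere W, so the sign is −

-78.897500, -60.201333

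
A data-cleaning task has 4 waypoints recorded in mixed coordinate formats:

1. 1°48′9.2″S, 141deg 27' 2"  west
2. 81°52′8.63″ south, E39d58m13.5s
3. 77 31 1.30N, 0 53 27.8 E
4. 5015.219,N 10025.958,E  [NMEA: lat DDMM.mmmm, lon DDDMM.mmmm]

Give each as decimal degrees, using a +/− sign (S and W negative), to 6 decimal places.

Point 1:
  Lat: 1° + 48/60 + 9.2/3600 = 1 + 0.800000 + 0.002556 = 1.8025556
  S → negative
  Longitude: 141° + 27/60 + 2/3600 = 141 + 0.450000 + 0.000556 = 141.4505556
  hemisphere W, so the sign is −
Point 2:
  Lat: 52′ + 8.63″ = 52.14383′; 81 + 52.14383/60 = 81.8690639
  S ⇒ negate
  Lon: 39° + 58/60 + 13.5/3600 = 39 + 0.966667 + 0.003750 = 39.9704167
  E ⇒ keep positive
Point 3:
  φ: 77 + 31/60 + 1.3/3600 = 77.5170278
  N ⇒ keep positive
  Longitude: 53′ + 27.8″ = 53.46333′; 0 + 53.46333/60 = 0.8910556
  E → positive
Point 4:
  Latitude: degrees = first 2 digits = 50, minutes = 15.219; 50 + 15.219/60 = 50.2536500
  N → positive
  Lon: split at 3 digits → 100° and 25.958′; 100 + 25.958/60 = 100.4326333
  E ⇒ keep positive

1. -1.802556, -141.450556
2. -81.869064, 39.970417
3. 77.517028, 0.891056
4. 50.253650, 100.432633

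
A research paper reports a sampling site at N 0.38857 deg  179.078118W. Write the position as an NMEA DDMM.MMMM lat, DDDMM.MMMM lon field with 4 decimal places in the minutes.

0023.3142,N / 17904.6871,W

Latitude: fractional part 0.388570 → 23.314200 minutes
Lon: 179° + 0.078118 × 60 = 179° 4.687080′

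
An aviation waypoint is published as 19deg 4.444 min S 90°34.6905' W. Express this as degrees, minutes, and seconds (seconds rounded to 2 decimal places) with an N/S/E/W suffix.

Latitude: fractional minutes 0.44400 × 60 = 26.6400″
λ: fractional minutes 0.69050 × 60 = 41.4300″

19°04′26.64″ S, 90°34′41.43″ W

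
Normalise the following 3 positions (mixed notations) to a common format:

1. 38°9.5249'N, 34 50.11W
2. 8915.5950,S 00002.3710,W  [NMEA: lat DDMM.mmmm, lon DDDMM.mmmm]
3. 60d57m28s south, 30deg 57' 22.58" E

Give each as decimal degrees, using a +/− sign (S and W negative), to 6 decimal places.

Point 1:
  φ: 9.5249′ = 0.158748°; total 38.1587483
  N ⇒ keep positive
  Longitude: 34 + 50.11/60 = 34.8351667
  W → negative
Point 2:
  Lat: degrees = first 2 digits = 89, minutes = 15.595; 89 + 15.595/60 = 89.2599167
  S → negative
  Longitude: split at 3 digits → 000° and 2.371′; 0 + 2.371/60 = 0.0395167
  W ⇒ negate
Point 3:
  Latitude: 57′ + 28″ = 57.46667′; 60 + 57.46667/60 = 60.9577778
  S ⇒ negate
  Longitude: 30 + 57/60 + 22.58/3600 = 30.9562722
  E ⇒ keep positive

1. 38.158748, -34.835167
2. -89.259917, -0.039517
3. -60.957778, 30.956272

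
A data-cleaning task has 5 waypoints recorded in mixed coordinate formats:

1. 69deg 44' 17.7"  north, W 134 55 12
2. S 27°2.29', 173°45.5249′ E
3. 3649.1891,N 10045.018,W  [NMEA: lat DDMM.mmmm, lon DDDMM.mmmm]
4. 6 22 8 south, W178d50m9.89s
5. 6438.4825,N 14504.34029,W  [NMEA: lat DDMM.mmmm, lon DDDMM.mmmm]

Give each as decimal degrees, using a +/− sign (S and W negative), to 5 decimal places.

1. 69.73825, -134.92000
2. -27.03817, 173.75875
3. 36.81982, -100.75030
4. -6.36889, -178.83608
5. 64.64138, -145.07234

Point 1:
  Latitude: 44′ + 17.7″ = 44.29500′; 69 + 44.29500/60 = 69.738250
  N → positive
  Longitude: 134 + 55/60 + 12/3600 = 134.920000
  W ⇒ negate
Point 2:
  Latitude: 2.29′ = 0.038167°; total 27.038167
  S ⇒ negate
  λ: 45.5249′ = 0.758748°; total 173.758748
  E ⇒ keep positive
Point 3:
  Latitude: split at 2 digits → 36° and 49.1891′; 36 + 49.1891/60 = 36.819818
  N ⇒ keep positive
  λ: split at 3 digits → 100° and 45.018′; 100 + 45.018/60 = 100.750300
  W → negative
Point 4:
  Lat: 6° + 22/60 + 8/3600 = 6 + 0.366667 + 0.002222 = 6.368889
  S → negative
  Lon: 50′ + 9.89″ = 50.16483′; 178 + 50.16483/60 = 178.836081
  hemisphere W, so the sign is −
Point 5:
  φ: degrees = first 2 digits = 64, minutes = 38.4825; 64 + 38.4825/60 = 64.641375
  N → positive
  Longitude: split at 3 digits → 145° and 4.34029′; 145 + 4.34029/60 = 145.072338
  hemisphere W, so the sign is −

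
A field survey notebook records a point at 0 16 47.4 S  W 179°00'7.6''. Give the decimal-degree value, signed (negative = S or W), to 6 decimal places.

-0.279833, -179.002111

Lat: 0 + 16/60 + 47.4/3600 = 0.2798333
S → negative
λ: 179° + 0/60 + 7.6/3600 = 179 + 0.000000 + 0.002111 = 179.0021111
W ⇒ negate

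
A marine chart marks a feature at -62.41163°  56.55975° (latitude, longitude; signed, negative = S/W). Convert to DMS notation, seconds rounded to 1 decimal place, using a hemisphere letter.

62°24′41.9″ S, 56°33′35.1″ E

Latitude is negative → S; |value| = 62.411630
Lat: 0.411630 × 60 = 24.69780′ → 24′, remainder × 60 = 41.868″
λ: whole degrees 56; 33.58500′ → 33′ and 35.100″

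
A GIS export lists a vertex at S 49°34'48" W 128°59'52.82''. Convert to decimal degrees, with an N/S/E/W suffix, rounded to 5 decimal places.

Latitude: 49° + 34/60 + 48/3600 = 49 + 0.566667 + 0.013333 = 49.580000
Lon: 128° + 59/60 + 52.82/3600 = 128 + 0.983333 + 0.014672 = 128.998006

49.58000° S, 128.99801° W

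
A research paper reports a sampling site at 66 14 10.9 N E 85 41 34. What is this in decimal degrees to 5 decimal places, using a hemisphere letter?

Latitude: 14′ + 10.9″ = 14.18167′; 66 + 14.18167/60 = 66.236361
Lon: 85° + 41/60 + 34/3600 = 85 + 0.683333 + 0.009444 = 85.692778

66.23636° N, 85.69278° E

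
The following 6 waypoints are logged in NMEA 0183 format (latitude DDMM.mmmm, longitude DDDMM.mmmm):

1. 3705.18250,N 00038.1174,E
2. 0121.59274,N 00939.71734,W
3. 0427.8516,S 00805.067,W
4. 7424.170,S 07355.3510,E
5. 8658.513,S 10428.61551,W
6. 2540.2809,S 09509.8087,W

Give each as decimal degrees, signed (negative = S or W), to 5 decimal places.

Point 1:
  φ: degrees = first 2 digits = 37, minutes = 5.1825; 37 + 5.1825/60 = 37.086375
  N → positive
  λ: degrees = first 3 digits = 0, minutes = 38.1174; 0 + 38.1174/60 = 0.635290
  E → positive
Point 2:
  Lat: split at 2 digits → 01° and 21.59274′; 1 + 21.59274/60 = 1.359879
  N → positive
  λ: degrees = first 3 digits = 9, minutes = 39.71734; 9 + 39.71734/60 = 9.661956
  W ⇒ negate
Point 3:
  φ: split at 2 digits → 04° and 27.8516′; 4 + 27.8516/60 = 4.464193
  S ⇒ negate
  λ: degrees = first 3 digits = 8, minutes = 5.067; 8 + 5.067/60 = 8.084450
  hemisphere W, so the sign is −
Point 4:
  Lat: split at 2 digits → 74° and 24.17′; 74 + 24.17/60 = 74.402833
  S ⇒ negate
  Longitude: degrees = first 3 digits = 73, minutes = 55.351; 73 + 55.351/60 = 73.922517
  E ⇒ keep positive
Point 5:
  Latitude: degrees = first 2 digits = 86, minutes = 58.513; 86 + 58.513/60 = 86.975217
  hemisphere S, so the sign is −
  Lon: split at 3 digits → 104° and 28.61551′; 104 + 28.61551/60 = 104.476925
  W → negative
Point 6:
  Lat: split at 2 digits → 25° and 40.2809′; 25 + 40.2809/60 = 25.671348
  S → negative
  λ: split at 3 digits → 095° and 9.8087′; 95 + 9.8087/60 = 95.163478
  hemisphere W, so the sign is −

1. 37.08638, 0.63529
2. 1.35988, -9.66196
3. -4.46419, -8.08445
4. -74.40283, 73.92252
5. -86.97522, -104.47693
6. -25.67135, -95.16348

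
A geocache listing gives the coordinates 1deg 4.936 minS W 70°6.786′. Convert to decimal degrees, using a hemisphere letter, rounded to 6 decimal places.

1.082267° S, 70.113100° W

Latitude: 1 + 4.936/60 = 1.0822667
Longitude: 70 + 6.786/60 = 70.1131000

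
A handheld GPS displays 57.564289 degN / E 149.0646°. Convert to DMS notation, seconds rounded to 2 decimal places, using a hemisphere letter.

57°33′51.44″ N, 149°03′52.56″ E

Latitude: 0.564289° → 33.85734′; 0.85734 × 60 = 51.4404″
Longitude: 0.064600° → 3.87600′; 0.87600 × 60 = 52.5600″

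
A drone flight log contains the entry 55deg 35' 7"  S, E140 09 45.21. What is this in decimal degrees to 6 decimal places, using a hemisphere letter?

Latitude: 55 + 35/60 + 7/3600 = 55.5852778
λ: 140 + 9/60 + 45.21/3600 = 140.1625583

55.585278° S, 140.162558° E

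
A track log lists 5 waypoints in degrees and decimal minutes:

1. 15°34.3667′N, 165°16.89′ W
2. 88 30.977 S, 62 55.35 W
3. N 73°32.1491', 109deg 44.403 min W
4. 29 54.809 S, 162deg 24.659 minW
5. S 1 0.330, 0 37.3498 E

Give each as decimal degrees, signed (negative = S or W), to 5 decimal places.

1. 15.57278, -165.28150
2. -88.51628, -62.92250
3. 73.53582, -109.74005
4. -29.91348, -162.41098
5. -1.00550, 0.62250

Point 1:
  Lat: 34.3667′ = 0.572778°; total 15.572778
  N ⇒ keep positive
  Lon: 16.89′ = 0.281500°; total 165.281500
  hemisphere W, so the sign is −
Point 2:
  Latitude: 30.977′ = 0.516283°; total 88.516283
  hemisphere S, so the sign is −
  λ: 62 + 55.35/60 = 62.922500
  W → negative
Point 3:
  φ: 32.1491′ = 0.535818°; total 73.535818
  N ⇒ keep positive
  λ: 44.403′ = 0.740050°; total 109.740050
  W ⇒ negate
Point 4:
  Latitude: 54.809′ = 0.913483°; total 29.913483
  hemisphere S, so the sign is −
  Longitude: 162 + 24.659/60 = 162.410983
  hemisphere W, so the sign is −
Point 5:
  Lat: 0.33′ = 0.005500°; total 1.005500
  S → negative
  Longitude: 37.3498′ = 0.622497°; total 0.622497
  E ⇒ keep positive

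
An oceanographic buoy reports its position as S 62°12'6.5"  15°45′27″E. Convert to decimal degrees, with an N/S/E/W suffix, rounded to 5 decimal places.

62.20181° S, 15.75750° E

Latitude: 62° + 12/60 + 6.5/3600 = 62 + 0.200000 + 0.001806 = 62.201806
λ: 45′ + 27″ = 45.45000′; 15 + 45.45000/60 = 15.757500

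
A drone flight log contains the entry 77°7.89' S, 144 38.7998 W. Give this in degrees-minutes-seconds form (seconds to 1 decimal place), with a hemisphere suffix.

77°07′53.4″ S, 144°38′48.0″ W

Latitude: 7.89000′ → 7′ and 0.89000 × 60 = 53.400″
λ: 38.79980′ → 38′ and 0.79980 × 60 = 47.988″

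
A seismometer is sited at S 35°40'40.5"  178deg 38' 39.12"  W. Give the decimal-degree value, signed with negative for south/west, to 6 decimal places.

-35.677917, -178.644200

φ: 40′ + 40.5″ = 40.67500′; 35 + 40.67500/60 = 35.6779167
S ⇒ negate
Lon: 38′ + 39.12″ = 38.65200′; 178 + 38.65200/60 = 178.6442000
hemisphere W, so the sign is −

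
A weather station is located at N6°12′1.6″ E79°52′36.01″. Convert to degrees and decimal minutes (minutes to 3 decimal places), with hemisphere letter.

6° 12.027′ N, 79° 52.600′ E

φ: 12 + 1.6/60 = 12.02667′
Lon: seconds/60 = 0.60017; minutes = 52 + 0.60017 = 52.60017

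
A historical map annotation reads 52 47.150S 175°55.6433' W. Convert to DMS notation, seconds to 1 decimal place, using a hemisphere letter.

52°47′9.0″ S, 175°55′38.6″ W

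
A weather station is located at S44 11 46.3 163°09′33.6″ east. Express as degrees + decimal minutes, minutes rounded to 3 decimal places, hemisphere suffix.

Latitude: 11 + 46.3/60 = 11.77167′
λ: seconds/60 = 0.56000; minutes = 9 + 0.56000 = 9.56000

44° 11.772′ S, 163° 9.560′ E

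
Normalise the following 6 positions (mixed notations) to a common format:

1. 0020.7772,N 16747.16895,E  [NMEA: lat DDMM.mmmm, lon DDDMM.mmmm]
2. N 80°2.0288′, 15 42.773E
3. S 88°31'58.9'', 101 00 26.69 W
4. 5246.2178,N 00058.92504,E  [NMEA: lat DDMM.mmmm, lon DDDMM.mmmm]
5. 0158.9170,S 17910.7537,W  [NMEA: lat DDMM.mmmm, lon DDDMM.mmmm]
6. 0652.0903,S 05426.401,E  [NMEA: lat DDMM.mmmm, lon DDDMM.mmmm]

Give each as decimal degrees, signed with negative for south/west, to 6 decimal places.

1. 0.346287, 167.786149
2. 80.033813, 15.712883
3. -88.533028, -101.007414
4. 52.770297, 0.982084
5. -1.981950, -179.179228
6. -6.868172, 54.440017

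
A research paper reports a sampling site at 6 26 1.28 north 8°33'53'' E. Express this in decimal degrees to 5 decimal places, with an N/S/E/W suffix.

Latitude: 26′ + 1.28″ = 26.02133′; 6 + 26.02133/60 = 6.433689
Longitude: 8° + 33/60 + 53/3600 = 8 + 0.550000 + 0.014722 = 8.564722

6.43369° N, 8.56472° E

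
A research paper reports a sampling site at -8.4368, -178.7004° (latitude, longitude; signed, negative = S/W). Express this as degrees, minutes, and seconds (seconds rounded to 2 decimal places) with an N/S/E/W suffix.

8°26′12.48″ S, 178°42′1.44″ W

Latitude is negative → S; |value| = 8.436800
Latitude: 0.436800 × 60 = 26.20800′ → 26′, remainder × 60 = 12.4800″
Longitude is negative → W; |value| = 178.700400
λ: 0.700400 × 60 = 42.02400′ → 42′, remainder × 60 = 1.4400″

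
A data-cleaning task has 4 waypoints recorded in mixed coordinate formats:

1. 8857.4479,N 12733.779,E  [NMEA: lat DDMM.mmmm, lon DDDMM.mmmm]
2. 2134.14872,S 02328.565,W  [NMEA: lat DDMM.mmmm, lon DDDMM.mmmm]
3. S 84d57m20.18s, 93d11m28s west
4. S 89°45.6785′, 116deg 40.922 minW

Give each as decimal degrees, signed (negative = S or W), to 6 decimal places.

Point 1:
  Lat: split at 2 digits → 88° and 57.4479′; 88 + 57.4479/60 = 88.9574650
  N ⇒ keep positive
  Lon: degrees = first 3 digits = 127, minutes = 33.779; 127 + 33.779/60 = 127.5629833
  E → positive
Point 2:
  φ: split at 2 digits → 21° and 34.14872′; 21 + 34.14872/60 = 21.5691453
  S → negative
  Lon: split at 3 digits → 023° and 28.565′; 23 + 28.565/60 = 23.4760833
  W → negative
Point 3:
  Latitude: 84 + 57/60 + 20.18/3600 = 84.9556056
  S ⇒ negate
  Longitude: 93 + 11/60 + 28/3600 = 93.1911111
  W ⇒ negate
Point 4:
  Latitude: 89 + 45.6785/60 = 89.7613083
  S → negative
  Longitude: 40.922′ = 0.682033°; total 116.6820333
  W → negative

1. 88.957465, 127.562983
2. -21.569145, -23.476083
3. -84.955606, -93.191111
4. -89.761308, -116.682033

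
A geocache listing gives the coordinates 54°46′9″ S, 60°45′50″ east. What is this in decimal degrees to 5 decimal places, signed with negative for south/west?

-54.76917, 60.76389

Lat: 54° + 46/60 + 9/3600 = 54 + 0.766667 + 0.002500 = 54.769167
S ⇒ negate
Longitude: 60° + 45/60 + 50/3600 = 60 + 0.750000 + 0.013889 = 60.763889
E → positive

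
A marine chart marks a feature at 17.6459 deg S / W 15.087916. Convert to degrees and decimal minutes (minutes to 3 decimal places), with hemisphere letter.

Lat: minutes = (17.645900 − 17) × 60 = 38.75400
Longitude: 15° + 0.087916 × 60 = 15° 5.27496′

17° 38.754′ S, 15° 5.275′ W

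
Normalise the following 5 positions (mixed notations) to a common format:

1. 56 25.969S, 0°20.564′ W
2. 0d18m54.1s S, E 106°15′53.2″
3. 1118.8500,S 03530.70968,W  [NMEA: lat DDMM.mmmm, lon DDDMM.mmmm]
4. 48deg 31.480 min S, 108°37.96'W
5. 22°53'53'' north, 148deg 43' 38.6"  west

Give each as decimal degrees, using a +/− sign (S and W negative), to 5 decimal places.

1. -56.43282, -0.34273
2. -0.31503, 106.26478
3. -11.31417, -35.51183
4. -48.52467, -108.63267
5. 22.89806, -148.72739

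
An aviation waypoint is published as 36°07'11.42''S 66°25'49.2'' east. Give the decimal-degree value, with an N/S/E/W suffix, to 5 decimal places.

Lat: 7′ + 11.42″ = 7.19033′; 36 + 7.19033/60 = 36.119839
Lon: 66 + 25/60 + 49.2/3600 = 66.430333

36.11984° S, 66.43033° E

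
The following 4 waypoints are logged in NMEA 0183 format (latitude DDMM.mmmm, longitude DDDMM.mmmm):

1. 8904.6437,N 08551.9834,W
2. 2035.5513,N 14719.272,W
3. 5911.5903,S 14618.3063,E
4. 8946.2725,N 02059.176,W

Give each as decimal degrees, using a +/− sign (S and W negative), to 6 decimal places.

Point 1:
  φ: degrees = first 2 digits = 89, minutes = 4.6437; 89 + 4.6437/60 = 89.0773950
  N → positive
  Lon: split at 3 digits → 085° and 51.9834′; 85 + 51.9834/60 = 85.8663900
  W → negative
Point 2:
  Latitude: degrees = first 2 digits = 20, minutes = 35.5513; 20 + 35.5513/60 = 20.5925217
  N → positive
  Lon: degrees = first 3 digits = 147, minutes = 19.272; 147 + 19.272/60 = 147.3212000
  W ⇒ negate
Point 3:
  φ: degrees = first 2 digits = 59, minutes = 11.5903; 59 + 11.5903/60 = 59.1931717
  S ⇒ negate
  λ: degrees = first 3 digits = 146, minutes = 18.3063; 146 + 18.3063/60 = 146.3051050
  E ⇒ keep positive
Point 4:
  Latitude: split at 2 digits → 89° and 46.2725′; 89 + 46.2725/60 = 89.7712083
  N → positive
  Lon: split at 3 digits → 020° and 59.176′; 20 + 59.176/60 = 20.9862667
  W ⇒ negate

1. 89.077395, -85.866390
2. 20.592522, -147.321200
3. -59.193172, 146.305105
4. 89.771208, -20.986267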